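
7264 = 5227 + 2037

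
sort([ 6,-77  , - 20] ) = [ - 77,  -  20,  6]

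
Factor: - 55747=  - 107^1*521^1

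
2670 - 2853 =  - 183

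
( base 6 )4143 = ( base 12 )653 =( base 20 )267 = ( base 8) 1637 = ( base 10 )927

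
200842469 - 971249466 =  - 770406997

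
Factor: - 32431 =  -  7^1*41^1*113^1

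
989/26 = 989/26  =  38.04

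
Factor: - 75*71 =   -  5325=- 3^1*5^2*71^1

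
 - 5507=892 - 6399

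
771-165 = 606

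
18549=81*229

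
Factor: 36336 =2^4 *3^1*757^1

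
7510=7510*1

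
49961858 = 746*66973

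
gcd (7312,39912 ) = 8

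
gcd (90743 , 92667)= 1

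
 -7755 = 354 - 8109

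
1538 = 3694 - 2156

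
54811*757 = 41491927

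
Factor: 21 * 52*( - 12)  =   - 13104= - 2^4*3^2*7^1*13^1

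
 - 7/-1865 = 7/1865 =0.00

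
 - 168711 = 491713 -660424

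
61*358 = 21838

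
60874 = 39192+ 21682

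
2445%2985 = 2445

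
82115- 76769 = 5346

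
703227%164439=45471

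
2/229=2/229=0.01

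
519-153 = 366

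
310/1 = 310 = 310.00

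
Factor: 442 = 2^1*13^1*17^1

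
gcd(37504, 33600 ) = 64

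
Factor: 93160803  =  3^1*53^1*585917^1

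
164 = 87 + 77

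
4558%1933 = 692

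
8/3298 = 4/1649 = 0.00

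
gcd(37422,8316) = 4158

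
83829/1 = 83829 = 83829.00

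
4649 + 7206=11855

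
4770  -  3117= 1653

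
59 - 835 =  - 776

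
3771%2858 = 913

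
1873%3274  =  1873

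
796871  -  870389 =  - 73518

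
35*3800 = 133000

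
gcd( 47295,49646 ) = 1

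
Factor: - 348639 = - 3^1*251^1*463^1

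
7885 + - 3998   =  3887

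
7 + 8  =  15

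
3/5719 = 3/5719 = 0.00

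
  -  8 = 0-8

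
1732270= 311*5570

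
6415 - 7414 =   -  999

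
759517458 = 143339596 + 616177862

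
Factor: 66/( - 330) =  - 5^( - 1 )=-1/5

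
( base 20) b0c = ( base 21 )a02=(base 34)3rq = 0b1000100111100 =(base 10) 4412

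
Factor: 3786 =2^1*3^1 * 631^1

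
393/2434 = 393/2434 = 0.16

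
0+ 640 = 640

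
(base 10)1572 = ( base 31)1jm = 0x624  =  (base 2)11000100100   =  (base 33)1el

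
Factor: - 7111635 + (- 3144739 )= - 2^1* 389^1*13183^1=-  10256374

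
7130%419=7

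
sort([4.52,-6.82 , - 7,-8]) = [ - 8, - 7, - 6.82, 4.52 ] 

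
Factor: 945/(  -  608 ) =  - 2^( - 5) *3^3*5^1 * 7^1*19^( - 1)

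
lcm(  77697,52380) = 4661820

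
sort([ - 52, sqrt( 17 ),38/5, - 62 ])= [-62, - 52, sqrt( 17), 38/5 ]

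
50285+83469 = 133754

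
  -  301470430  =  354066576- 655537006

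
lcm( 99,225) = 2475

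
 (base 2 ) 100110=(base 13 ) 2C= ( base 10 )38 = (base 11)35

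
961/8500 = 961/8500 = 0.11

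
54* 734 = 39636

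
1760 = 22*80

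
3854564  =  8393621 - 4539057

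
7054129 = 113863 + 6940266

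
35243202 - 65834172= - 30590970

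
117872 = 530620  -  412748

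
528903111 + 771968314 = 1300871425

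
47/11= 4 + 3/11 = 4.27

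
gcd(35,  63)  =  7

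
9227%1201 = 820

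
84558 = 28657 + 55901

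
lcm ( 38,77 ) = 2926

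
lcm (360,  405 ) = 3240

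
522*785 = 409770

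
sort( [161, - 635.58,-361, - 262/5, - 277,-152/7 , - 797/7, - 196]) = [ - 635.58,- 361, - 277,-196, - 797/7,-262/5,-152/7,161]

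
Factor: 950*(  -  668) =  - 2^3*5^2*19^1*167^1= -634600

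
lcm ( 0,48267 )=0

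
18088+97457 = 115545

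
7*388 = 2716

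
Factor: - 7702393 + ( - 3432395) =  - 2^2*3^1*7^1*71^1*1867^1=- 11134788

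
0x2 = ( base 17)2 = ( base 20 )2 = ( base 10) 2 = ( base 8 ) 2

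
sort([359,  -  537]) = [  -  537,359] 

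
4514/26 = 173 + 8/13 = 173.62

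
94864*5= 474320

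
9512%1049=71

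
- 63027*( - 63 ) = 3970701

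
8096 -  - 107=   8203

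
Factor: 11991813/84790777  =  3^1 *2417^(-1)*35081^( - 1)*3997271^1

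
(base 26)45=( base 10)109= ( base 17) 67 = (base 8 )155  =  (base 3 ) 11001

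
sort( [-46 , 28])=[ - 46, 28 ]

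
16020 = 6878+9142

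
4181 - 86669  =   - 82488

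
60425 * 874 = 52811450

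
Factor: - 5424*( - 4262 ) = 2^5  *  3^1*113^1*2131^1 = 23117088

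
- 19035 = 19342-38377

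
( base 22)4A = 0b1100010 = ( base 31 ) 35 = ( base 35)2S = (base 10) 98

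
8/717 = 8/717 =0.01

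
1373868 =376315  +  997553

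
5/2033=5/2033 = 0.00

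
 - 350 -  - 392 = 42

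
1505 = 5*301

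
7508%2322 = 542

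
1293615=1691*765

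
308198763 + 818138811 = 1126337574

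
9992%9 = 2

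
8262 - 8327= - 65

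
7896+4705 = 12601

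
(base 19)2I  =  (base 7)110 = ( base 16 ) 38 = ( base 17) 35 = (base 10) 56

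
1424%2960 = 1424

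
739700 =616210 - -123490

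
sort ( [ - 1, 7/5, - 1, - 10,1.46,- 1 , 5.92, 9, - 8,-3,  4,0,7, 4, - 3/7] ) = [ - 10, - 8,-3, - 1, - 1,  -  1, - 3/7, 0,7/5,1.46 , 4,4,  5.92, 7,9 ]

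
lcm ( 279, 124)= 1116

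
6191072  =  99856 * 62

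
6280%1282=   1152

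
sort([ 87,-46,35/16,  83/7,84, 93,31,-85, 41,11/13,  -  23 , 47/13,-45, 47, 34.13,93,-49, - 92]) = [ - 92, -85, - 49, - 46, - 45,-23, 11/13,35/16 , 47/13  ,  83/7, 31,34.13, 41, 47,  84, 87, 93, 93 ]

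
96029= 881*109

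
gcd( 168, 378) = 42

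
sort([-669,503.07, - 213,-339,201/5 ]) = [ -669  , - 339,-213,201/5,503.07]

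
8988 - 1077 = 7911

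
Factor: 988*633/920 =156351/230 = 2^( - 1)*3^1*5^(-1)*13^1*19^1*23^( - 1) * 211^1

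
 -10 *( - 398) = 3980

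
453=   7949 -7496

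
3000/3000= 1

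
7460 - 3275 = 4185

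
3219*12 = 38628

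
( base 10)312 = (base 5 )2222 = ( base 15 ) 15C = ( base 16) 138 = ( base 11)264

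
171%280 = 171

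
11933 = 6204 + 5729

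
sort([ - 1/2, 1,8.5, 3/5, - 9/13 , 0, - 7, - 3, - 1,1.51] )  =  [  -  7, - 3, - 1,  -  9/13,-1/2, 0, 3/5, 1, 1.51,8.5]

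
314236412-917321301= - 603084889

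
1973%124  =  113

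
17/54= 17/54 = 0.31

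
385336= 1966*196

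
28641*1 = 28641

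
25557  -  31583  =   - 6026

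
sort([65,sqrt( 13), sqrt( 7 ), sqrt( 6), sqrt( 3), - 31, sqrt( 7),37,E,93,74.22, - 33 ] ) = [ - 33, - 31,sqrt (3 ),sqrt( 6 ), sqrt ( 7),  sqrt( 7),E,sqrt(13), 37,65, 74.22 , 93 ] 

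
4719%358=65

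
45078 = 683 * 66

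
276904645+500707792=777612437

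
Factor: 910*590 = 536900= 2^2*5^2*7^1 * 13^1*59^1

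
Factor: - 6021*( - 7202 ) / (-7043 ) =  - 2^1*3^3*13^1*223^1*277^1*7043^ (  -  1) = - 43363242/7043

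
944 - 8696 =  - 7752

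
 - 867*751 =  - 651117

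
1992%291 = 246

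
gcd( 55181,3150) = 7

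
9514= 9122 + 392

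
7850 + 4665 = 12515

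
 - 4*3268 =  - 13072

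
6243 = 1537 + 4706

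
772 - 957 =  - 185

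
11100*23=255300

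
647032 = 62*10436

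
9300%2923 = 531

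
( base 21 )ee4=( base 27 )8NJ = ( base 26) 9EO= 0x1948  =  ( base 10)6472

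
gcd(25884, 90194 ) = 2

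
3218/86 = 37 +18/43 = 37.42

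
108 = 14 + 94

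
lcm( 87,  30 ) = 870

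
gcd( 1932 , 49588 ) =644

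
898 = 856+42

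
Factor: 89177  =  11^3*67^1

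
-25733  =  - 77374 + 51641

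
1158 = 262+896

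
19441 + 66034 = 85475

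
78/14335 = 78/14335 = 0.01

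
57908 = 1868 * 31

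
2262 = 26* 87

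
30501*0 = 0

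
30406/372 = 15203/186 = 81.74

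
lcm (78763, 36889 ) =2914231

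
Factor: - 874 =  - 2^1*19^1*23^1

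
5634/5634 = 1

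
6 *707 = 4242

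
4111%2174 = 1937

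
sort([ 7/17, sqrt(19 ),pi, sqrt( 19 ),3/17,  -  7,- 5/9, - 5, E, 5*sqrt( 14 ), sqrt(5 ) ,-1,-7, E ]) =[ - 7, - 7, - 5,-1,  -  5/9, 3/17, 7/17, sqrt ( 5), E, E,pi,sqrt(19), sqrt(19 ) , 5*sqrt(14 )] 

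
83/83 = 1 = 1.00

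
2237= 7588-5351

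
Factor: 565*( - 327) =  - 3^1*5^1*109^1*113^1 = - 184755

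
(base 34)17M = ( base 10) 1416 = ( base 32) 1c8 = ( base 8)2610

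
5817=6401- 584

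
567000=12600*45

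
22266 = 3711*6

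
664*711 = 472104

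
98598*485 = 47820030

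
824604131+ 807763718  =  1632367849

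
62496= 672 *93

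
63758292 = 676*94317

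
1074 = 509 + 565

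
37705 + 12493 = 50198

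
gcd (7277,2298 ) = 383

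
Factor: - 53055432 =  - 2^3*3^3*245627^1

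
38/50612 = 19/25306=0.00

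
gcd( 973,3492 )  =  1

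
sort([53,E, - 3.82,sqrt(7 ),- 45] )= [ - 45, - 3.82,sqrt (7 ), E,  53]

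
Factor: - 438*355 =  - 155490= - 2^1*3^1*5^1  *  71^1*73^1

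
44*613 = 26972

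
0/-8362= 0/1 = - 0.00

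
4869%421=238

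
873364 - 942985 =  - 69621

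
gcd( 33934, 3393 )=1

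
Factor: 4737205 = 5^1*11^1*86131^1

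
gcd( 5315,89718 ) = 1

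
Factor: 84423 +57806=142229 = 41^1*3469^1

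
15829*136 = 2152744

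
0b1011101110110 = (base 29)743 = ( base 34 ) 56m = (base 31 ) 67n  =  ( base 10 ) 6006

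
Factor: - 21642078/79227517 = -2^1*3^1 * 71^1  *101^1*503^1 * 79227517^( - 1 )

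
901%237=190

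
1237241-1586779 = -349538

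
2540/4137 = 2540/4137 =0.61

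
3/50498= 3/50498 = 0.00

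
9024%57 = 18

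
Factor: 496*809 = 2^4 * 31^1*809^1 = 401264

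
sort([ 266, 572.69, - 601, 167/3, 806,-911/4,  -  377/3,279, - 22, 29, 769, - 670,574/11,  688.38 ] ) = [-670, - 601, - 911/4, - 377/3,-22, 29,574/11,167/3,  266,  279,572.69, 688.38,769,806 ] 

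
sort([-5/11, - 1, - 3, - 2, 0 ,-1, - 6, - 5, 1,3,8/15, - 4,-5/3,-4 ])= [ - 6,-5, - 4, - 4,-3, - 2, - 5/3,  -  1, - 1, - 5/11, 0,8/15, 1, 3 ] 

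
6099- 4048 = 2051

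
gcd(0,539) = 539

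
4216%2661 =1555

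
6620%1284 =200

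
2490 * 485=1207650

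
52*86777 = 4512404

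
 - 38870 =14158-53028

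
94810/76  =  2495/2 = 1247.50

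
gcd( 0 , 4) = 4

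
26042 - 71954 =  - 45912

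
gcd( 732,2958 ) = 6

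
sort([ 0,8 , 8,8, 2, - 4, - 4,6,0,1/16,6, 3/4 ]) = [ - 4, - 4,0,0, 1/16,  3/4,2,6,  6,8, 8,8]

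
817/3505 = 817/3505= 0.23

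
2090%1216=874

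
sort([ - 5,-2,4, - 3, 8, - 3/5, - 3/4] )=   [ - 5, - 3,  -  2,-3/4, - 3/5,4 , 8] 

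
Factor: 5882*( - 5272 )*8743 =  - 2^4 * 7^1 * 17^1*173^1 * 659^1*1249^1 = - 271119590672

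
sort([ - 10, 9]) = [ - 10,9] 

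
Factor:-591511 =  - 31^1*19081^1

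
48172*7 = 337204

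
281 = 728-447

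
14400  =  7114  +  7286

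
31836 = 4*7959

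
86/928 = 43/464= 0.09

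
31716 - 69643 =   -  37927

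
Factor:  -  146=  -2^1*73^1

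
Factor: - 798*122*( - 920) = 2^5*3^1 * 5^1*7^1*19^1*23^1*61^1=89567520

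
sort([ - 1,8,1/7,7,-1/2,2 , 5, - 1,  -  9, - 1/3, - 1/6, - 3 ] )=[ - 9, - 3,- 1, - 1, - 1/2, - 1/3, - 1/6,1/7,2,5 , 7,8 ]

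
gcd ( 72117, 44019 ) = 9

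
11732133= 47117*249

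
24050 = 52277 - 28227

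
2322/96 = 24 +3/16=24.19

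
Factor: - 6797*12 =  - 81564 =- 2^2*3^1*7^1*971^1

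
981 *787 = 772047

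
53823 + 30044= 83867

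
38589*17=656013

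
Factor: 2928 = 2^4*3^1*61^1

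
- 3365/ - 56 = 3365/56 = 60.09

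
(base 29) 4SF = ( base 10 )4191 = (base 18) cgf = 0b1000001011111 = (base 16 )105f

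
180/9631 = 180/9631 = 0.02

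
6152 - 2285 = 3867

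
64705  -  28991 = 35714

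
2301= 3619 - 1318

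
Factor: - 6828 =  - 2^2*3^1*569^1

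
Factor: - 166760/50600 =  - 5^( - 1 )*23^( - 1) * 379^1= - 379/115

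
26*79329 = 2062554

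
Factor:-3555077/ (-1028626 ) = 2^( - 1)*1297^1 * 2741^1*514313^ ( - 1)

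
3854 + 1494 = 5348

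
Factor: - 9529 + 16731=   2^1*13^1*277^1  =  7202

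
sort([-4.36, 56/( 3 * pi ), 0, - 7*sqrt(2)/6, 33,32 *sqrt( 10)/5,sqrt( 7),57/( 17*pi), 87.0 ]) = [ - 4.36, - 7*sqrt(2 ) /6, 0,57/(17*pi), sqrt ( 7),  56/(3*pi), 32*sqrt( 10)/5, 33 , 87.0]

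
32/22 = 1 + 5/11 =1.45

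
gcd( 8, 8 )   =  8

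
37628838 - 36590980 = 1037858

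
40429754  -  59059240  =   - 18629486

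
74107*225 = 16674075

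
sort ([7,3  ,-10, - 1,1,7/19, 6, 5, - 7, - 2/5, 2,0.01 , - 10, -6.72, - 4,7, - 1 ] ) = [ - 10, - 10,-7, - 6.72,  -  4, - 1, - 1, - 2/5,0.01, 7/19, 1,2,  3,5,6,7,7 ] 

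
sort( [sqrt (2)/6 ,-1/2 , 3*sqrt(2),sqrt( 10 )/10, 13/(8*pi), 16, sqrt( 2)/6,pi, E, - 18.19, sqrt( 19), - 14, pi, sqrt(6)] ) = [ - 18.19,-14,  -  1/2, sqrt(2)/6, sqrt( 2)/6, sqrt(10)/10, 13/( 8*pi), sqrt( 6 ),  E, pi,pi,3*sqrt (2),sqrt(19),16]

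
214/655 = 214/655 =0.33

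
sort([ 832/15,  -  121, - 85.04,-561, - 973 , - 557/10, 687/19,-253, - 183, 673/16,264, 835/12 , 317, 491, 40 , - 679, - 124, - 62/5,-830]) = [  -  973, - 830, - 679, - 561,-253, - 183, - 124, - 121, - 85.04,-557/10, - 62/5, 687/19, 40, 673/16, 832/15, 835/12, 264,317 , 491 ] 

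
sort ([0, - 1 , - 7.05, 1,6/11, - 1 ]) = [ - 7.05, - 1, - 1,  0,6/11,1 ]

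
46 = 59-13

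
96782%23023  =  4690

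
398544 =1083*368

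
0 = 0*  5798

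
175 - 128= 47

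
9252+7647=16899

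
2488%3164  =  2488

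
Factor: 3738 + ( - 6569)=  -2831 = - 19^1 * 149^1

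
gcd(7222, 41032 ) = 46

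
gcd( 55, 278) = 1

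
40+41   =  81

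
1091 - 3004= -1913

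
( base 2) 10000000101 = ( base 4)100011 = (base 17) 399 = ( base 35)TE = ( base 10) 1029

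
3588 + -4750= -1162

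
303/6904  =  303/6904 =0.04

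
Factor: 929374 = 2^1*464687^1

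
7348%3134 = 1080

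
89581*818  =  73277258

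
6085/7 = 869 + 2/7=869.29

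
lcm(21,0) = 0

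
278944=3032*92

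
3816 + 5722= 9538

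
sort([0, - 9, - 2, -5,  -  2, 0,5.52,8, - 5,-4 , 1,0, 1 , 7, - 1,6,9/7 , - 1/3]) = [  -  9,  -  5,-5, - 4 , - 2, - 2,-1, - 1/3 , 0,0,  0, 1,1,9/7,5.52, 6, 7,8 ] 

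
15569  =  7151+8418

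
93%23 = 1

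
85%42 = 1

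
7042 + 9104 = 16146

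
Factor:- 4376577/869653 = -3^1*23^( - 1)*149^1*9791^1*37811^( - 1) 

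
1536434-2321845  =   - 785411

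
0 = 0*74954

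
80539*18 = 1449702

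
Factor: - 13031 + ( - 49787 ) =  - 62818  =  - 2^1*7^2*641^1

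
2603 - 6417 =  - 3814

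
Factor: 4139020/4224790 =413902/422479  =  2^1*206951^1*422479^(  -  1 ) 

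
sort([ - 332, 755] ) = [-332, 755]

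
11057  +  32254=43311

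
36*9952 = 358272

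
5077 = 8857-3780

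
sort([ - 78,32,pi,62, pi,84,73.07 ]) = [ - 78,pi, pi,32, 62, 73.07, 84]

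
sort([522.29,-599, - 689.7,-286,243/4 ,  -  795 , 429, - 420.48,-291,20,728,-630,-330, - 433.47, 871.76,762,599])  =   [-795, - 689.7, - 630,- 599, - 433.47, - 420.48,  -  330,- 291 , -286,  20,243/4,429,522.29,599, 728, 762,871.76]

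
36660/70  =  523 + 5/7 = 523.71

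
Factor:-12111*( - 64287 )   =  3^4* 11^1*367^1*2381^1= 778579857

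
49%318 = 49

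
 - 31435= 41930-73365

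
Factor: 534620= 2^2*5^1 *26731^1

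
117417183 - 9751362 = 107665821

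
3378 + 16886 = 20264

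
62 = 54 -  - 8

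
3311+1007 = 4318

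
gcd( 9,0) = 9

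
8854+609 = 9463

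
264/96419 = 264/96419 = 0.00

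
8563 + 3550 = 12113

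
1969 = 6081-4112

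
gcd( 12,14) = 2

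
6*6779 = 40674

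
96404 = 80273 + 16131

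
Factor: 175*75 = 3^1*5^4 * 7^1 = 13125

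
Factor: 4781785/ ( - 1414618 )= - 2^(  -  1 )*5^1*701^( - 1 )*1009^( - 1)*956357^1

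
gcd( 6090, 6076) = 14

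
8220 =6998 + 1222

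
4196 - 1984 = 2212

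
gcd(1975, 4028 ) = 1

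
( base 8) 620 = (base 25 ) g0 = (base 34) bq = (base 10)400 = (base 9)484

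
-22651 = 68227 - 90878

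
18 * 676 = 12168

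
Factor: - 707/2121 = - 1/3 = - 3^(- 1)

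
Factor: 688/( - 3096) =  - 2/9 = - 2^1*3^( - 2)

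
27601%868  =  693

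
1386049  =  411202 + 974847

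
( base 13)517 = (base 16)361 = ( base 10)865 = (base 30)sp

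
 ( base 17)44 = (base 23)33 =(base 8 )110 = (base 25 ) 2M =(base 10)72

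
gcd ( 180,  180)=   180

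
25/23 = 25/23 =1.09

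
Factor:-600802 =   -  2^1*71^1*4231^1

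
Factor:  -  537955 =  - 5^1 * 11^1*9781^1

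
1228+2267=3495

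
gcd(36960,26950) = 770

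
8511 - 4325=4186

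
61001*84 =5124084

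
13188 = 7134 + 6054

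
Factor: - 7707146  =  -2^1*1367^1*2819^1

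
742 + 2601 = 3343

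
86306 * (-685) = -59119610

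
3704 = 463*8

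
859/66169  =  859/66169 = 0.01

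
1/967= 1/967 =0.00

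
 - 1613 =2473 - 4086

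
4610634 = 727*6342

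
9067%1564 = 1247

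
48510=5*9702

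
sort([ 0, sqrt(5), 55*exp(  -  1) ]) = [ 0,  sqrt( 5 ) , 55*exp (-1) ]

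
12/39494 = 6/19747 = 0.00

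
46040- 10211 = 35829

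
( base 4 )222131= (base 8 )5235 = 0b101010011101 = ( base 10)2717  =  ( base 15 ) c12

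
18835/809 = 18835/809 = 23.28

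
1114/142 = 557/71 = 7.85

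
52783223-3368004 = 49415219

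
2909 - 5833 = - 2924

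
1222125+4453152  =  5675277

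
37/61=37/61  =  0.61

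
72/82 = 36/41 = 0.88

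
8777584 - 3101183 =5676401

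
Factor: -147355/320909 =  - 5^1*13^1*17^( - 1)*43^ ( - 1)*439^(  -  1)*2267^1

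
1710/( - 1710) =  - 1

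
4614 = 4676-62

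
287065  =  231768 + 55297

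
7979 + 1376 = 9355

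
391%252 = 139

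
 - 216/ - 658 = 108/329 = 0.33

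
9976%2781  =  1633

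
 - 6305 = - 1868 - 4437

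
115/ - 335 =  - 1+44/67 = - 0.34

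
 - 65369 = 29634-95003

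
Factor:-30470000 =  - 2^4*5^4*11^1*277^1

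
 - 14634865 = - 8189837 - 6445028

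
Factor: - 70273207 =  -569^1*123503^1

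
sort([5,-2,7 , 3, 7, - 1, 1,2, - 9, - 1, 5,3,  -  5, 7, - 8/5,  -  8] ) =[-9,  -  8, - 5, - 2, - 8/5,-1, - 1, 1, 2, 3, 3,5, 5, 7,7,7]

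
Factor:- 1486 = -2^1*743^1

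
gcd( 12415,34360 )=5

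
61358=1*61358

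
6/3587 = 6/3587 = 0.00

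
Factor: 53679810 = 2^1*3^1* 5^1*661^1*2707^1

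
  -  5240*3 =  - 15720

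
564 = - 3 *(-188)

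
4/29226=2/14613 = 0.00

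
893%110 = 13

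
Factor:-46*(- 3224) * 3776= 559995904 = 2^10 * 13^1*23^1*31^1 *59^1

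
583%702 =583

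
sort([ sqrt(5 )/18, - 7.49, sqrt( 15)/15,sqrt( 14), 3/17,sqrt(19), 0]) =[-7.49,0, sqrt( 5)/18, 3/17, sqrt( 15 ) /15, sqrt(14 ), sqrt(19) ]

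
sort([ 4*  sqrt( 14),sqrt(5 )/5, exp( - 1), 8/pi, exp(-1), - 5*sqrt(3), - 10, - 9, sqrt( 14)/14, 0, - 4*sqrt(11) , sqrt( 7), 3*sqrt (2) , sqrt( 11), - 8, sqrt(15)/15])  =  [ - 4*sqrt( 11), - 10, - 9, - 5*sqrt( 3), -8,0, sqrt( 15) /15, sqrt( 14)/14,exp( - 1), exp( - 1),sqrt( 5)/5, 8/pi, sqrt(7), sqrt(11),3 * sqrt (2), 4 * sqrt (14)]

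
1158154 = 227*5102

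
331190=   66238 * 5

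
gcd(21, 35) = 7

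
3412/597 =5+427/597= 5.72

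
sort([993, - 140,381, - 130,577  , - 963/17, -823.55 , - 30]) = [ - 823.55, - 140,-130, - 963/17, - 30,381,577,993]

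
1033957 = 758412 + 275545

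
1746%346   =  16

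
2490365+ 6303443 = 8793808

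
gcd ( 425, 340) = 85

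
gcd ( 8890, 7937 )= 1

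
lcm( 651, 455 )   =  42315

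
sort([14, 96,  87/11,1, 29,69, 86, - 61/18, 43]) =[ - 61/18,1, 87/11,  14, 29,43,69, 86, 96]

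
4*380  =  1520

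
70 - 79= - 9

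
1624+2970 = 4594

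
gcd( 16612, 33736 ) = 4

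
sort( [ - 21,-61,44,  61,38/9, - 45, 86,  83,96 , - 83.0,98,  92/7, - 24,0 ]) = [ - 83.0,-61, - 45, - 24, - 21, 0,  38/9 , 92/7,44, 61, 83, 86, 96, 98] 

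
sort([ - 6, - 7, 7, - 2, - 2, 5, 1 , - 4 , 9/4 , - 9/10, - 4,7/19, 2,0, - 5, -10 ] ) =[ - 10, - 7, - 6, -5, - 4, - 4, - 2, - 2,-9/10, 0, 7/19, 1, 2,  9/4,5, 7]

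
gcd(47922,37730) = 98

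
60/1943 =60/1943=0.03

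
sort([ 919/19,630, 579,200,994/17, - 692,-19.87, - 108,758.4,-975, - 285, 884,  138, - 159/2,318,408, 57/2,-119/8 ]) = [ - 975, - 692, - 285, - 108,-159/2, - 19.87,-119/8,  57/2,919/19, 994/17,138, 200,318,  408, 579,630,758.4,884]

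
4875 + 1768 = 6643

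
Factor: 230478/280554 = 359/437 = 19^( - 1 ) * 23^( - 1)*359^1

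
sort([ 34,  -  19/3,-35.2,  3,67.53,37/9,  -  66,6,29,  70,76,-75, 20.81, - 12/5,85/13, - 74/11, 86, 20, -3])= [-75, - 66, - 35.2, - 74/11 , - 19/3 , - 3,  -  12/5,  3,37/9,6,  85/13, 20,20.81,  29,34, 67.53, 70,76,86] 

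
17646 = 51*346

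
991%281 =148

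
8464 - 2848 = 5616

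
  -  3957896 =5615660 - 9573556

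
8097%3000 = 2097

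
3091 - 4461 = -1370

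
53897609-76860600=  - 22962991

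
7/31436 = 7/31436 = 0.00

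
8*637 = 5096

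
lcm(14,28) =28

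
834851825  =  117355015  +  717496810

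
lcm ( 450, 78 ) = 5850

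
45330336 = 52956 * 856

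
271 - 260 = 11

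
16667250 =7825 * 2130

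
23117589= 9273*2493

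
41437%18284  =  4869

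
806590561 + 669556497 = 1476147058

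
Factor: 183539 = 53^1*3463^1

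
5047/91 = 55 + 6/13= 55.46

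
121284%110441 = 10843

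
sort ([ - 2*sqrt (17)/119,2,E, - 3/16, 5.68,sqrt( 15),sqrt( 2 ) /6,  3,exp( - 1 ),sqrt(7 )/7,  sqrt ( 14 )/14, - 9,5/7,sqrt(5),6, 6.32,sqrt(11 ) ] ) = [-9,-3/16, - 2*sqrt (17 )/119, sqrt( 2)/6,sqrt(14)/14,exp (-1 ), sqrt(7 )/7 , 5/7,  2,sqrt( 5 ) , E,3, sqrt ( 11),sqrt ( 15 ),5.68,6,6.32]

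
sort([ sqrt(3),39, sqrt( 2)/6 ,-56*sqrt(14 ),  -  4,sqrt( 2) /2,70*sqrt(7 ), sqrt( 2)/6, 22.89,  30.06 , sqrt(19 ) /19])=[ - 56*sqrt(14), - 4,sqrt(19) /19, sqrt( 2) /6, sqrt( 2 ) /6,sqrt(2)/2, sqrt(3), 22.89, 30.06, 39, 70*sqrt( 7)]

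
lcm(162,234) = 2106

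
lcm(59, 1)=59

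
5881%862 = 709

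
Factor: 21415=5^1 * 4283^1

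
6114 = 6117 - 3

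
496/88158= 248/44079=0.01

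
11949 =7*1707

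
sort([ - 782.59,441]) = [ - 782.59, 441]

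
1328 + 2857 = 4185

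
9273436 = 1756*5281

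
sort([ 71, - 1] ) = [ - 1, 71]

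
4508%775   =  633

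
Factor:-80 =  - 2^4 *5^1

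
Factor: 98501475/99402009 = 32833825/33134003 = 5^2*7^( - 1)*17^( - 1) * 41^1 * 103^1*311^1*278437^ ( - 1) 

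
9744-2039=7705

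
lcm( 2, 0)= 0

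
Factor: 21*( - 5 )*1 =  - 3^1 * 5^1*7^1 =- 105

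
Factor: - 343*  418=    - 143374 =- 2^1*7^3 * 11^1*19^1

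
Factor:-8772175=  -5^2*350887^1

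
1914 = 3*638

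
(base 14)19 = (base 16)17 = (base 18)15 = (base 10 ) 23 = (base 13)1A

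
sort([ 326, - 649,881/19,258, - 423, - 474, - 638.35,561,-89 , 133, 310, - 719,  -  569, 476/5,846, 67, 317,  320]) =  [- 719, - 649, - 638.35, - 569, - 474, - 423, - 89,881/19,67,476/5, 133, 258,310, 317, 320,326,561, 846]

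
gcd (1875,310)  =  5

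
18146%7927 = 2292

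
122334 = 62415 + 59919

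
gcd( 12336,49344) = 12336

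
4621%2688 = 1933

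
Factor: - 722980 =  - 2^2*5^1*37^1*977^1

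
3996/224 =999/56 = 17.84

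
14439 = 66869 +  - 52430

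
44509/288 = 154 + 157/288 = 154.55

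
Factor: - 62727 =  - 3^1*7^1*29^1*103^1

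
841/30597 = 841/30597  =  0.03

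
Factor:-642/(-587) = 2^1 *3^1*107^1*587^( - 1)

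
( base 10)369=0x171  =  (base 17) 14C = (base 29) CL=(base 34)AT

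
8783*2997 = 26322651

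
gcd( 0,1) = 1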